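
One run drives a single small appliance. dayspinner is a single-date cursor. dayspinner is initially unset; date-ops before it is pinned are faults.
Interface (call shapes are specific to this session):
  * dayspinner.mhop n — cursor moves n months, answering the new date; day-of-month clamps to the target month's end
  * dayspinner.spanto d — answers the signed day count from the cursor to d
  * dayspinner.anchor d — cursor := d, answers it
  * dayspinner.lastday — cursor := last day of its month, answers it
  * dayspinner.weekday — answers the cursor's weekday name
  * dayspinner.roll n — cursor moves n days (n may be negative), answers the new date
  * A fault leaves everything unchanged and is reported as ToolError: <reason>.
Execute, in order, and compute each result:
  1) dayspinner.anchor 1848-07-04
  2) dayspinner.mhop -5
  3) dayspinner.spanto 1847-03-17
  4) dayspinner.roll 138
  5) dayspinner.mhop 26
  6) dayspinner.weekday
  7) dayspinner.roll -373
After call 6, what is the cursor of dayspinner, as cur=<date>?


Do: anchor[1848-07-04]
See: 1848-07-04
Do: mhop[-5]
See: 1848-02-04
Do: spanto[1847-03-17]
See: -324
Do: roll[138]
See: 1848-06-21
Do: mhop[26]
See: 1850-08-21
Do: weekday[]
See: Wednesday
Do: roll[-373]
See: 1849-08-13

Answer: cur=1850-08-21


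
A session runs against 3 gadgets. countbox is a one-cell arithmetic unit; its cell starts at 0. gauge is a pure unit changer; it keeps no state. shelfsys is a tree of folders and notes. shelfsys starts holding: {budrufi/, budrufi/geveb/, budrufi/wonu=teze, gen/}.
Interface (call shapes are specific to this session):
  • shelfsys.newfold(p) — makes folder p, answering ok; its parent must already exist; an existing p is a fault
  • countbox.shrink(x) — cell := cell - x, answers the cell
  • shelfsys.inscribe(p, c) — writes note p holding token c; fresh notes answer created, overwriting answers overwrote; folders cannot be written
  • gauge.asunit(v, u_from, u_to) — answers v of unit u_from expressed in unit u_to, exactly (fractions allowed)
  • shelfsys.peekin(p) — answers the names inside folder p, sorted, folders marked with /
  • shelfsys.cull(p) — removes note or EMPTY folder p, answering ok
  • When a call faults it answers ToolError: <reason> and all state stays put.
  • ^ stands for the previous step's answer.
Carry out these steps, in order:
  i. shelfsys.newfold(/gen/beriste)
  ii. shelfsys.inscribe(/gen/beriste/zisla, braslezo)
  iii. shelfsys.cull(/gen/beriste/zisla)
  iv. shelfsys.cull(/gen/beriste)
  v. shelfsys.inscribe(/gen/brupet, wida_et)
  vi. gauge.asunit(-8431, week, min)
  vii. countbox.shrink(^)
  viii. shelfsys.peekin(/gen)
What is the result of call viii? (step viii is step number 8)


Answer: [brupet]

Derivation:
-- shelfsys.newfold(p=/gen/beriste) => ok
-- shelfsys.inscribe(p=/gen/beriste/zisla, c=braslezo) => created
-- shelfsys.cull(p=/gen/beriste/zisla) => ok
-- shelfsys.cull(p=/gen/beriste) => ok
-- shelfsys.inscribe(p=/gen/brupet, c=wida_et) => created
-- gauge.asunit(v=-8431, u_from=week, u_to=min) => -84984480
-- countbox.shrink(x=^) => 84984480
-- shelfsys.peekin(p=/gen) => [brupet]


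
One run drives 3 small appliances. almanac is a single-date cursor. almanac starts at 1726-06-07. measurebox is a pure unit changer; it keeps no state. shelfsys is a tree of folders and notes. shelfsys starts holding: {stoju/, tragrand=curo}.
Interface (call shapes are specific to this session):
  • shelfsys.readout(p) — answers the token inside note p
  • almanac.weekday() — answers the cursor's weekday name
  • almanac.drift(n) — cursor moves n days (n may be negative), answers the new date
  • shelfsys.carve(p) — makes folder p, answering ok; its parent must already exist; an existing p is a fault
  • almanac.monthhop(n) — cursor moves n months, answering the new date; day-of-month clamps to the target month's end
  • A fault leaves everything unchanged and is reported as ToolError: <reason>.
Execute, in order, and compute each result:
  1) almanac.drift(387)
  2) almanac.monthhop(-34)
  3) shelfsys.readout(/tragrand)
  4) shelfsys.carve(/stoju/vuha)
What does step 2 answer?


Answer: 1724-08-29

Derivation:
# 1. almanac.drift(n=387) == 1727-06-29
# 2. almanac.monthhop(n=-34) == 1724-08-29
# 3. shelfsys.readout(p=/tragrand) == curo
# 4. shelfsys.carve(p=/stoju/vuha) == ok


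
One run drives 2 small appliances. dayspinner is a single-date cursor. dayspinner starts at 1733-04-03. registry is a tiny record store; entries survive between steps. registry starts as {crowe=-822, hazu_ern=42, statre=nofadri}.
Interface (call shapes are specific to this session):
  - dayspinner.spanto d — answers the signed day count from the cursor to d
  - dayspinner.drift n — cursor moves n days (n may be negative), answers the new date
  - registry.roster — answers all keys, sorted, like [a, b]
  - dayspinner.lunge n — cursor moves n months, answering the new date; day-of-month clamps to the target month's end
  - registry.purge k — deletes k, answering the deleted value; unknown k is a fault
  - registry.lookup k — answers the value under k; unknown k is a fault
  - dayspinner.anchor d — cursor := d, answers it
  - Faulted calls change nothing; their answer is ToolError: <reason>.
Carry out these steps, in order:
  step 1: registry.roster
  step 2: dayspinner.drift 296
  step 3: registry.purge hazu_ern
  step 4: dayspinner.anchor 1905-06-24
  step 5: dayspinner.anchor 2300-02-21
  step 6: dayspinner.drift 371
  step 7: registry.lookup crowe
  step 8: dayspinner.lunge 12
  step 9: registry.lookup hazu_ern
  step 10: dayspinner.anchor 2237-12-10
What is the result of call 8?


Answer: 2302-02-27

Derivation:
-- registry.roster() == [crowe, hazu_ern, statre]
-- dayspinner.drift(n→296) == 1734-01-24
-- registry.purge(k→hazu_ern) == 42
-- dayspinner.anchor(d→1905-06-24) == 1905-06-24
-- dayspinner.anchor(d→2300-02-21) == 2300-02-21
-- dayspinner.drift(n→371) == 2301-02-27
-- registry.lookup(k→crowe) == -822
-- dayspinner.lunge(n→12) == 2302-02-27
-- registry.lookup(k→hazu_ern) == ToolError: no such key hazu_ern
-- dayspinner.anchor(d→2237-12-10) == 2237-12-10


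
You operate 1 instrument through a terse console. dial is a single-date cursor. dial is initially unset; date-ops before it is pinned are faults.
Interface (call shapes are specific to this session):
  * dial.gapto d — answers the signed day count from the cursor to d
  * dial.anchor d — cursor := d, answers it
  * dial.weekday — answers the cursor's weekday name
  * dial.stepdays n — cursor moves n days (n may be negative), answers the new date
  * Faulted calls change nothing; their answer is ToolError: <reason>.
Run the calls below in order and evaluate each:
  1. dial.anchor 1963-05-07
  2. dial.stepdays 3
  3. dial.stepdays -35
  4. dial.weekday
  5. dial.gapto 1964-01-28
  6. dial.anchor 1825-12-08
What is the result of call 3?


CALL dial.anchor[d→1963-05-07]
RET  1963-05-07
CALL dial.stepdays[n→3]
RET  1963-05-10
CALL dial.stepdays[n→-35]
RET  1963-04-05
CALL dial.weekday[]
RET  Friday
CALL dial.gapto[d→1964-01-28]
RET  298
CALL dial.anchor[d→1825-12-08]
RET  1825-12-08

Answer: 1963-04-05


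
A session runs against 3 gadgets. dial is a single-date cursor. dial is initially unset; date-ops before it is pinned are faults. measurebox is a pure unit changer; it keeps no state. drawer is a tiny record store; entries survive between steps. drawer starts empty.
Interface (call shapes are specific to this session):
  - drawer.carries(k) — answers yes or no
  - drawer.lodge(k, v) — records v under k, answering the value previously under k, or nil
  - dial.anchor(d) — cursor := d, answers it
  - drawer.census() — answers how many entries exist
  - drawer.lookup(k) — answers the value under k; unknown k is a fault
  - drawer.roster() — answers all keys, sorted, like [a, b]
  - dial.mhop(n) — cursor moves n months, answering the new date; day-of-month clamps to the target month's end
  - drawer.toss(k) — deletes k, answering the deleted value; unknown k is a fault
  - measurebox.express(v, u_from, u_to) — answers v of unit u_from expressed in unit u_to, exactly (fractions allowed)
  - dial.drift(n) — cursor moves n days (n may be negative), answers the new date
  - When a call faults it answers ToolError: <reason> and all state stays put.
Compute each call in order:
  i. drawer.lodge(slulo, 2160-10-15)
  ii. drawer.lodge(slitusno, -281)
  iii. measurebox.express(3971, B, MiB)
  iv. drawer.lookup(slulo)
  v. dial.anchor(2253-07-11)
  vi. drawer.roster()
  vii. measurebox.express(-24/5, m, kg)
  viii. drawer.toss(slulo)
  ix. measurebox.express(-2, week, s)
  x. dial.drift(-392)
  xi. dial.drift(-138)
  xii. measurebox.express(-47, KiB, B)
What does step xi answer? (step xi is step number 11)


Answer: 2252-01-28

Derivation:
>> lodge(k=slulo, v=2160-10-15)
<< nil
>> lodge(k=slitusno, v=-281)
<< nil
>> express(v=3971, u_from=B, u_to=MiB)
<< 3971/1048576
>> lookup(k=slulo)
<< 2160-10-15
>> anchor(d=2253-07-11)
<< 2253-07-11
>> roster()
<< [slitusno, slulo]
>> express(v=-24/5, u_from=m, u_to=kg)
<< ToolError: incompatible units
>> toss(k=slulo)
<< 2160-10-15
>> express(v=-2, u_from=week, u_to=s)
<< -1209600
>> drift(n=-392)
<< 2252-06-14
>> drift(n=-138)
<< 2252-01-28
>> express(v=-47, u_from=KiB, u_to=B)
<< -48128


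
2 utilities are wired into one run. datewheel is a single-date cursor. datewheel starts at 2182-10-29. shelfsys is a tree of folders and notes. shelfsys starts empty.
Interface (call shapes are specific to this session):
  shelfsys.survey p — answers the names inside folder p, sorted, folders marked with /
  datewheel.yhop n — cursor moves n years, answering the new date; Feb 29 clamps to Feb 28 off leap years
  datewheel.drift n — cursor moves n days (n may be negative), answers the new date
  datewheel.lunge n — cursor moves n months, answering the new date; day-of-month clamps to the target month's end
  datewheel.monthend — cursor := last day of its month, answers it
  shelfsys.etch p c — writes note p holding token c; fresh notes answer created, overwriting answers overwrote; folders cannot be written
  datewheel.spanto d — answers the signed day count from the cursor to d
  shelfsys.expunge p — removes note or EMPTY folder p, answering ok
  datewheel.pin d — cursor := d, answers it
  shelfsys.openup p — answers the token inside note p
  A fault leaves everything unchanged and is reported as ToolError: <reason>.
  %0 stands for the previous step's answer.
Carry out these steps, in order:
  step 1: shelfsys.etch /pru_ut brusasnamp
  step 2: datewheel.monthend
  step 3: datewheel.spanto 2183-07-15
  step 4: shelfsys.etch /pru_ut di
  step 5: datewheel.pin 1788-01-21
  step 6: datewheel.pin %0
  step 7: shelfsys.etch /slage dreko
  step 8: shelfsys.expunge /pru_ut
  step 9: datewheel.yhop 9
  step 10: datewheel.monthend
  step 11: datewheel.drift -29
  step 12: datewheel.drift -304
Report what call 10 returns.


[in] shelfsys.etch p='/pru_ut' c='brusasnamp'
= created
[in] datewheel.monthend
= 2182-10-31
[in] datewheel.spanto d='2183-07-15'
= 257
[in] shelfsys.etch p='/pru_ut' c='di'
= overwrote
[in] datewheel.pin d='1788-01-21'
= 1788-01-21
[in] datewheel.pin d='%0'
= 1788-01-21
[in] shelfsys.etch p='/slage' c='dreko'
= created
[in] shelfsys.expunge p='/pru_ut'
= ok
[in] datewheel.yhop n='9'
= 1797-01-21
[in] datewheel.monthend
= 1797-01-31
[in] datewheel.drift n='-29'
= 1797-01-02
[in] datewheel.drift n='-304'
= 1796-03-04

Answer: 1797-01-31


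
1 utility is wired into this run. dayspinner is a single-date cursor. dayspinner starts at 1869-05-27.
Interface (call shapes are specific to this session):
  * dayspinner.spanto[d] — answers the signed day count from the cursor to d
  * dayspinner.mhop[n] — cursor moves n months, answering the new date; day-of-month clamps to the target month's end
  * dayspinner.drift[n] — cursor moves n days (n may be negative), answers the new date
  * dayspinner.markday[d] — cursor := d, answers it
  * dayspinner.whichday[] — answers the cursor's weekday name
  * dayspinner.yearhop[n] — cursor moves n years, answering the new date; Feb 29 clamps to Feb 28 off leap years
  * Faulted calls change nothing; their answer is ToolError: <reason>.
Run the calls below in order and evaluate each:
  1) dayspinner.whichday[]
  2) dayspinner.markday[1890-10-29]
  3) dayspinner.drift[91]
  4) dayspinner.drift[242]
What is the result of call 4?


Answer: 1891-09-27

Derivation:
>>> dayspinner.whichday
  Thursday
>>> dayspinner.markday 1890-10-29
  1890-10-29
>>> dayspinner.drift 91
  1891-01-28
>>> dayspinner.drift 242
  1891-09-27


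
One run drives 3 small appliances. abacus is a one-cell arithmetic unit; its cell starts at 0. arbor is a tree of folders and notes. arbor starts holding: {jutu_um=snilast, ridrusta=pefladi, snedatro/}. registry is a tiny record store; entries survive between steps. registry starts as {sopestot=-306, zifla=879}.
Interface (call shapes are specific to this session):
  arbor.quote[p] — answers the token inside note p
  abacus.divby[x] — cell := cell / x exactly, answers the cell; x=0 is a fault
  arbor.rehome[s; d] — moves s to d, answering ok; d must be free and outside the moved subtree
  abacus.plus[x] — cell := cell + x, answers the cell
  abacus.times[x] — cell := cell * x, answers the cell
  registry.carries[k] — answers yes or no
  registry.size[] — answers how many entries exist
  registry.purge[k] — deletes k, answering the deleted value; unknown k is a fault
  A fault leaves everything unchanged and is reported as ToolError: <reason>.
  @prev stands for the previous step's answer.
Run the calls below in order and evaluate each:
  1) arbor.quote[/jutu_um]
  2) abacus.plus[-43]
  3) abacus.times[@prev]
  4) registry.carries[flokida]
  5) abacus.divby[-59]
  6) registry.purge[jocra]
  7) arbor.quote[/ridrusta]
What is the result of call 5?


Answer: -1849/59

Derivation:
Act: arbor.quote[p='/jutu_um']
Obs: snilast
Act: abacus.plus[x='-43']
Obs: -43
Act: abacus.times[x='@prev']
Obs: 1849
Act: registry.carries[k='flokida']
Obs: no
Act: abacus.divby[x='-59']
Obs: -1849/59
Act: registry.purge[k='jocra']
Obs: ToolError: no such key jocra
Act: arbor.quote[p='/ridrusta']
Obs: pefladi


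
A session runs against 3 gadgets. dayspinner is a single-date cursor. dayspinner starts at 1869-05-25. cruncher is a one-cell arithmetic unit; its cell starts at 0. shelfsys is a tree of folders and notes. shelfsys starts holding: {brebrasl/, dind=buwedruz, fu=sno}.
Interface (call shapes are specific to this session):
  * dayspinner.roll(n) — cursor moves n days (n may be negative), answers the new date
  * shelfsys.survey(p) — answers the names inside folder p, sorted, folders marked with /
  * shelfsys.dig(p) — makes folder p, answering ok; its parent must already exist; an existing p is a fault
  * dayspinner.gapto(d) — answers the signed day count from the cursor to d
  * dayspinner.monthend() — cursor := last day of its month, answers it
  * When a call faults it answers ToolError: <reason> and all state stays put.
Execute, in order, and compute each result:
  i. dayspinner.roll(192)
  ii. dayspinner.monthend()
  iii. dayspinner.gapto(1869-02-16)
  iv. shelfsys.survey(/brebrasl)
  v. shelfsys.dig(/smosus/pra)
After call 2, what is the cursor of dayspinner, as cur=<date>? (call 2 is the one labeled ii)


Answer: cur=1869-12-31

Derivation:
Then dayspinner.roll passing n: 192: 1869-12-03.
I call dayspinner.monthend(), and see 1869-12-31.
Invoking dayspinner.gapto passing d: 1869-02-16, which returns -318.
Using shelfsys.survey passing p: /brebrasl, — result: [].
Using shelfsys.dig passing p: /smosus/pra, → ToolError: no parent.


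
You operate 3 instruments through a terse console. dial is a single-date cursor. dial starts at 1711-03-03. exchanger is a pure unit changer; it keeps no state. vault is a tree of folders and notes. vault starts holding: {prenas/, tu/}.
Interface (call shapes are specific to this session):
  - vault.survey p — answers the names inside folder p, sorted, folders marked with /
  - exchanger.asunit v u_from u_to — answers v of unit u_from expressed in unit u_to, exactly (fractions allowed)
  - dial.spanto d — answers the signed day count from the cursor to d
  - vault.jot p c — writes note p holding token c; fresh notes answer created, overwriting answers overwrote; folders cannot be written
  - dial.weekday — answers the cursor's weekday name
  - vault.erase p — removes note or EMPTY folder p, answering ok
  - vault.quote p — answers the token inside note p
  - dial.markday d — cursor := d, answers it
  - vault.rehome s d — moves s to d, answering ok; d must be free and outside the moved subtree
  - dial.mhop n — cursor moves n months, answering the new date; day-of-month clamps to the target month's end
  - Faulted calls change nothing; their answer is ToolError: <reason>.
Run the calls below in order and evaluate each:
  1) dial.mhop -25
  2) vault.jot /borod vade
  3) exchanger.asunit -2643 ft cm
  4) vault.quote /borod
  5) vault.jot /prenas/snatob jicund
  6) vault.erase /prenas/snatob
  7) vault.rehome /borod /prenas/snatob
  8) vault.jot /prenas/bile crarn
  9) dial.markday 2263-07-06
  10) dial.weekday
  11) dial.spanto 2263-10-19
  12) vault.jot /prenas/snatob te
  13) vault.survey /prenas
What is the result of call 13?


Answer: [bile, snatob]

Derivation:
Act: dial.mhop[n→-25]
Obs: 1709-02-03
Act: vault.jot[p→/borod; c→vade]
Obs: created
Act: exchanger.asunit[v→-2643; u_from→ft; u_to→cm]
Obs: -2013966/25
Act: vault.quote[p→/borod]
Obs: vade
Act: vault.jot[p→/prenas/snatob; c→jicund]
Obs: created
Act: vault.erase[p→/prenas/snatob]
Obs: ok
Act: vault.rehome[s→/borod; d→/prenas/snatob]
Obs: ok
Act: vault.jot[p→/prenas/bile; c→crarn]
Obs: created
Act: dial.markday[d→2263-07-06]
Obs: 2263-07-06
Act: dial.weekday[]
Obs: Monday
Act: dial.spanto[d→2263-10-19]
Obs: 105
Act: vault.jot[p→/prenas/snatob; c→te]
Obs: overwrote
Act: vault.survey[p→/prenas]
Obs: [bile, snatob]


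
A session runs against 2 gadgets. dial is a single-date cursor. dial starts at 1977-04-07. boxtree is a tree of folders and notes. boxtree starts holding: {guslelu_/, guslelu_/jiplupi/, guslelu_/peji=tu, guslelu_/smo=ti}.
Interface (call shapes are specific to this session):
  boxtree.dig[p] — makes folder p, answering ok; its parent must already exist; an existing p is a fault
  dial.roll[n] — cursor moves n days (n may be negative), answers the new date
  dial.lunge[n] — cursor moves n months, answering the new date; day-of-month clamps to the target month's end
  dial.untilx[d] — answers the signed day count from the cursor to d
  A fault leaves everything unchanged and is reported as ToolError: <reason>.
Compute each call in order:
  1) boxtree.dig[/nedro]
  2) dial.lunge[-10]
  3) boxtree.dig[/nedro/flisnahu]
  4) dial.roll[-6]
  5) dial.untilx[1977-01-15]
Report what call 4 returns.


Answer: 1976-06-01

Derivation:
Act: boxtree.dig[p: /nedro]
Obs: ok
Act: dial.lunge[n: -10]
Obs: 1976-06-07
Act: boxtree.dig[p: /nedro/flisnahu]
Obs: ok
Act: dial.roll[n: -6]
Obs: 1976-06-01
Act: dial.untilx[d: 1977-01-15]
Obs: 228


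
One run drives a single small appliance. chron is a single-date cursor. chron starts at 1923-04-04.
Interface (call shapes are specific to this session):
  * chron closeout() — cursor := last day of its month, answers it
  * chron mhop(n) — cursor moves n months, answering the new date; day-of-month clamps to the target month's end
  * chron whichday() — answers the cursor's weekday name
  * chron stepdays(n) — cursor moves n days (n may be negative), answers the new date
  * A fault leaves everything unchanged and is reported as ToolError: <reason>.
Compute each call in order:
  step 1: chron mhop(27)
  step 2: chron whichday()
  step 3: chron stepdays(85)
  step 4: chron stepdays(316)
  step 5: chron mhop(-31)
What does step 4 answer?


I run chron mhop(n→27), and observe 1925-07-04.
Then chron whichday(), — result: Saturday.
I run chron stepdays(n→85), and see 1925-09-27.
Then chron stepdays(n→316), and observe 1926-08-09.
I run chron mhop(n→-31), → 1924-01-09.

Answer: 1926-08-09


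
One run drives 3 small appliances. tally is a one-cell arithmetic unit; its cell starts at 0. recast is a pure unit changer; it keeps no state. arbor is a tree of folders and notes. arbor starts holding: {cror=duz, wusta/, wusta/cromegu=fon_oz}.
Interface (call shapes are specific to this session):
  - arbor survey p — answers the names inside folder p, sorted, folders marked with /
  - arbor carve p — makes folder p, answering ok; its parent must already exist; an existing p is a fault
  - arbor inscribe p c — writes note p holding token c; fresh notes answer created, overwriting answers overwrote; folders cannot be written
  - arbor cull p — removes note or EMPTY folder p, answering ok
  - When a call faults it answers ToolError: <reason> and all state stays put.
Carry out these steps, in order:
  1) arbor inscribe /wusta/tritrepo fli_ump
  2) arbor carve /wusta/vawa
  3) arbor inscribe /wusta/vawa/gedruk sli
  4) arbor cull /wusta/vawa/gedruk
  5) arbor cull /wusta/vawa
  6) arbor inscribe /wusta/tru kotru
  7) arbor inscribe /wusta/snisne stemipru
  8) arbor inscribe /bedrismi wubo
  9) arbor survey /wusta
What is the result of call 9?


Answer: [cromegu, snisne, tritrepo, tru]

Derivation:
→ arbor inscribe(p='/wusta/tritrepo', c='fli_ump')
← created
→ arbor carve(p='/wusta/vawa')
← ok
→ arbor inscribe(p='/wusta/vawa/gedruk', c='sli')
← created
→ arbor cull(p='/wusta/vawa/gedruk')
← ok
→ arbor cull(p='/wusta/vawa')
← ok
→ arbor inscribe(p='/wusta/tru', c='kotru')
← created
→ arbor inscribe(p='/wusta/snisne', c='stemipru')
← created
→ arbor inscribe(p='/bedrismi', c='wubo')
← created
→ arbor survey(p='/wusta')
← [cromegu, snisne, tritrepo, tru]


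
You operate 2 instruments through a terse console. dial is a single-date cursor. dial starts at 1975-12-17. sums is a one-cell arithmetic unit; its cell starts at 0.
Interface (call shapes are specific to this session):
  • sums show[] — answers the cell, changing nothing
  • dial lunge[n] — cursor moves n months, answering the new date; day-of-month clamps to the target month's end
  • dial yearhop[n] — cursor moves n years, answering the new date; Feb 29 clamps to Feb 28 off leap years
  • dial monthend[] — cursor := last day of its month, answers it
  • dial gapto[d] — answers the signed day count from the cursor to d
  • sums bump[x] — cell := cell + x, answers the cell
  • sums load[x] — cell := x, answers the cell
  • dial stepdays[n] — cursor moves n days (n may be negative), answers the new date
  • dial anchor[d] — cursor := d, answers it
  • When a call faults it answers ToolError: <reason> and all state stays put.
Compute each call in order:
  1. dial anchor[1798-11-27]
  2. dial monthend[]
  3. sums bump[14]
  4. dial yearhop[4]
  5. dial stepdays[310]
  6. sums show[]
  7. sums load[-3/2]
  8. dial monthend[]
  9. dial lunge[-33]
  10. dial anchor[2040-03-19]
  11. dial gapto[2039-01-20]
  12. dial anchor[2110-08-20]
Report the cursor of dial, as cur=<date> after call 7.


Answer: cur=1803-10-06

Derivation:
I use dial anchor using d: 1798-11-27, which returns 1798-11-27.
Next I call dial monthend, and see 1798-11-30.
Using sums bump using x: 14, which returns 14.
Next I call dial yearhop using n: 4, yielding 1802-11-30.
Now I run dial stepdays using n: 310, giving 1803-10-06.
Next I call sums show(), yielding 14.
Next I call sums load using x: -3/2, giving -3/2.
Then dial monthend, → 1803-10-31.
Invoking dial lunge using n: -33, and observe 1801-01-31.
I run dial anchor using d: 2040-03-19, and see 2040-03-19.
I call dial gapto using d: 2039-01-20, and see -424.
I call dial anchor using d: 2110-08-20: 2110-08-20.


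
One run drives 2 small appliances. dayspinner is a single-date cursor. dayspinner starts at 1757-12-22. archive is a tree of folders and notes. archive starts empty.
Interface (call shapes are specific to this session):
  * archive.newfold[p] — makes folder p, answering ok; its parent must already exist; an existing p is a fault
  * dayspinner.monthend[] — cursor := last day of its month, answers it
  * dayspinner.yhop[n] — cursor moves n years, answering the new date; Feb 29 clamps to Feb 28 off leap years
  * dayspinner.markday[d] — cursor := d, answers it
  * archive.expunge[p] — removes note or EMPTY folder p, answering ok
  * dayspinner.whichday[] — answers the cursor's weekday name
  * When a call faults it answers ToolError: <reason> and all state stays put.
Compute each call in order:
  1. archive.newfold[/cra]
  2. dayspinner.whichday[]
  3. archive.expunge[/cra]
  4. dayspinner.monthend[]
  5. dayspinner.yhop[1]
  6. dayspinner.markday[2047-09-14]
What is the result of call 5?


% archive.newfold /cra
[out] ok
% dayspinner.whichday
[out] Thursday
% archive.expunge /cra
[out] ok
% dayspinner.monthend
[out] 1757-12-31
% dayspinner.yhop 1
[out] 1758-12-31
% dayspinner.markday 2047-09-14
[out] 2047-09-14

Answer: 1758-12-31


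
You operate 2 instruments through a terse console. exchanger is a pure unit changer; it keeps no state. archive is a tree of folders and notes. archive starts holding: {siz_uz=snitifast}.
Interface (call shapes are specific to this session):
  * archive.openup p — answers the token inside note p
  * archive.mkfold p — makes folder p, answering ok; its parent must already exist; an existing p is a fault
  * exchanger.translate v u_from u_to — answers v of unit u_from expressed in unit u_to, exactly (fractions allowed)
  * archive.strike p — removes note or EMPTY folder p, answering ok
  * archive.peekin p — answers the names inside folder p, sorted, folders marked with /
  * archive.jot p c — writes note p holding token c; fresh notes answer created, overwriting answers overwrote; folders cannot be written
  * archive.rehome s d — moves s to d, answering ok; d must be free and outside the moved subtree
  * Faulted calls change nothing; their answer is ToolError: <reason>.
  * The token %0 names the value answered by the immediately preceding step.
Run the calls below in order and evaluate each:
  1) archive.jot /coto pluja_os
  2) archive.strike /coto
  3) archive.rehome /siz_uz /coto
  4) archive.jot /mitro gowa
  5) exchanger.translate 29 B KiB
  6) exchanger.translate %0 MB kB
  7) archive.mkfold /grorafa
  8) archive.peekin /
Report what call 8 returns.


I use jot using p→/coto, c→pluja_os: created.
Invoking strike using p→/coto, yielding ok.
I invoke rehome using s→/siz_uz, d→/coto: ok.
I invoke jot using p→/mitro, c→gowa, and see created.
Invoking translate using v→29, u_from→B, u_to→KiB, yielding 29/1024.
I call translate using v→%0, u_from→MB, u_to→kB, and observe 3625/128.
Then mkfold using p→/grorafa, and get ok.
I call peekin using p→/, — result: [coto, grorafa/, mitro].

Answer: [coto, grorafa/, mitro]


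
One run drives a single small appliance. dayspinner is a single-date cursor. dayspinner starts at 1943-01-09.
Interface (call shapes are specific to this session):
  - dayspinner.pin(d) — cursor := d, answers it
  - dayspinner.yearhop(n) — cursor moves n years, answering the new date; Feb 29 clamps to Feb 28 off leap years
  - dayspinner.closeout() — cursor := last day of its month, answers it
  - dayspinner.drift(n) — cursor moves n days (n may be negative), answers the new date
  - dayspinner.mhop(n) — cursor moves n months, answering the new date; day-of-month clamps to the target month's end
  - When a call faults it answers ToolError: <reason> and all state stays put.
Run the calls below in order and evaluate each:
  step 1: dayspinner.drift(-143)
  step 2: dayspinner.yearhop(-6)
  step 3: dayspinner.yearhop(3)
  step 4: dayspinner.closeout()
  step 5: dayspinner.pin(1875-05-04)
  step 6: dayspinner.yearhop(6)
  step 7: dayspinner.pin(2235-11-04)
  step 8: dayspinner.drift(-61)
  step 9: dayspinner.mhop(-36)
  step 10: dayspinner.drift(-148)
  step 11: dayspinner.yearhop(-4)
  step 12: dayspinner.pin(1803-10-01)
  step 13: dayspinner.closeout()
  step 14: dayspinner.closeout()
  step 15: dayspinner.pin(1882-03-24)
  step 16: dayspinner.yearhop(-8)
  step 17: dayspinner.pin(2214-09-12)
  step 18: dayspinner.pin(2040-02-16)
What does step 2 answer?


Answer: 1936-08-19

Derivation:
// 1. dayspinner.drift(n→-143) : 1942-08-19
// 2. dayspinner.yearhop(n→-6) : 1936-08-19
// 3. dayspinner.yearhop(n→3) : 1939-08-19
// 4. dayspinner.closeout() : 1939-08-31
// 5. dayspinner.pin(d→1875-05-04) : 1875-05-04
// 6. dayspinner.yearhop(n→6) : 1881-05-04
// 7. dayspinner.pin(d→2235-11-04) : 2235-11-04
// 8. dayspinner.drift(n→-61) : 2235-09-04
// 9. dayspinner.mhop(n→-36) : 2232-09-04
// 10. dayspinner.drift(n→-148) : 2232-04-09
// 11. dayspinner.yearhop(n→-4) : 2228-04-09
// 12. dayspinner.pin(d→1803-10-01) : 1803-10-01
// 13. dayspinner.closeout() : 1803-10-31
// 14. dayspinner.closeout() : 1803-10-31
// 15. dayspinner.pin(d→1882-03-24) : 1882-03-24
// 16. dayspinner.yearhop(n→-8) : 1874-03-24
// 17. dayspinner.pin(d→2214-09-12) : 2214-09-12
// 18. dayspinner.pin(d→2040-02-16) : 2040-02-16


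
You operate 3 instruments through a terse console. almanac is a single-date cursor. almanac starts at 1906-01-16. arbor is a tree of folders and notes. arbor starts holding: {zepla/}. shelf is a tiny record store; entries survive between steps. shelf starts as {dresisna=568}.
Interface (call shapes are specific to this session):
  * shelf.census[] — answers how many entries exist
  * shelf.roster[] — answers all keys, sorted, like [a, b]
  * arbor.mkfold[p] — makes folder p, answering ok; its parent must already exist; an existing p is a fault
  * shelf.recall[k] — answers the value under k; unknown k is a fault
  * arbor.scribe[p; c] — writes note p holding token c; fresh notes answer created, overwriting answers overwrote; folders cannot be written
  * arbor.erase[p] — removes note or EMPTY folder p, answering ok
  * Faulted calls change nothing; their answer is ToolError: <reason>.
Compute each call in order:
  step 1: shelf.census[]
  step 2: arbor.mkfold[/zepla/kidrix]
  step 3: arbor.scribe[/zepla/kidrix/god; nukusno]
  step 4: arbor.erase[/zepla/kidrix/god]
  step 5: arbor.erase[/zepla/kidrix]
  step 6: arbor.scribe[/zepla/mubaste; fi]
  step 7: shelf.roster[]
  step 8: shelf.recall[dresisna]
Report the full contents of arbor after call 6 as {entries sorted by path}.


# census() ~> 1
# mkfold(/zepla/kidrix) ~> ok
# scribe(/zepla/kidrix/god, nukusno) ~> created
# erase(/zepla/kidrix/god) ~> ok
# erase(/zepla/kidrix) ~> ok
# scribe(/zepla/mubaste, fi) ~> created
# roster() ~> [dresisna]
# recall(dresisna) ~> 568

Answer: {zepla/, zepla/mubaste=fi}


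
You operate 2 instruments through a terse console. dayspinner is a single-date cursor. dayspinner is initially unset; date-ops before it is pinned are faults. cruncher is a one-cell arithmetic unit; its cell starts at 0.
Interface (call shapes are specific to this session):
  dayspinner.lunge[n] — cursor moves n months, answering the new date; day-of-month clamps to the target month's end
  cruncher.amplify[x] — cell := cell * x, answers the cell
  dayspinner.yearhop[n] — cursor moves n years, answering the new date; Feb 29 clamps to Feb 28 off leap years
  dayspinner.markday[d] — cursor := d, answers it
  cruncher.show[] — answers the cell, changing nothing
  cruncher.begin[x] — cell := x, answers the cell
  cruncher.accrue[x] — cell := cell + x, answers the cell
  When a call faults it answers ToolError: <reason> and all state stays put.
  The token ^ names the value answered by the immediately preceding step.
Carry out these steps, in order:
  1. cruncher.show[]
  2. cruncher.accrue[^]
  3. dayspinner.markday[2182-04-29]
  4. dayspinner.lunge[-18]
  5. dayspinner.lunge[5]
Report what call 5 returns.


-> cruncher.show()
<- 0
-> cruncher.accrue(x='^')
<- 0
-> dayspinner.markday(d='2182-04-29')
<- 2182-04-29
-> dayspinner.lunge(n='-18')
<- 2180-10-29
-> dayspinner.lunge(n='5')
<- 2181-03-29

Answer: 2181-03-29


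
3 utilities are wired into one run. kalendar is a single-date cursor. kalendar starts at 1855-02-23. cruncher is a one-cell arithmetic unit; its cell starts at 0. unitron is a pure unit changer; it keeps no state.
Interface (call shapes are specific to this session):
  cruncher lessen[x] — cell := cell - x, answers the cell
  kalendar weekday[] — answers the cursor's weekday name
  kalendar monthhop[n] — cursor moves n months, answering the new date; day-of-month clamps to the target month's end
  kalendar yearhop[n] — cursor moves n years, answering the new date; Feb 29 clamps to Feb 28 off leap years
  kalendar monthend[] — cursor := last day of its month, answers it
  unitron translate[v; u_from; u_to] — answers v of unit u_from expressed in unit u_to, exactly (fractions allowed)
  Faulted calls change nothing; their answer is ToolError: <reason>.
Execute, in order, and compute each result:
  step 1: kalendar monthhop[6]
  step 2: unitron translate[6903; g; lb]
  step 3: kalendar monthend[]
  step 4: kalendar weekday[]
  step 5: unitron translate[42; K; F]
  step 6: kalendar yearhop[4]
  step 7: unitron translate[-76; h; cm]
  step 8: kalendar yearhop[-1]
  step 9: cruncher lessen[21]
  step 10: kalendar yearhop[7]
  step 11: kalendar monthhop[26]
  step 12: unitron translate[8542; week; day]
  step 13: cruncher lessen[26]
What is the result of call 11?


Now I run kalendar monthhop on n='6', yielding 1855-08-23.
Using unitron translate on v='6903', u_from='g', u_to='lb', and observe 690300000/45359237.
Then kalendar monthend(), and get 1855-08-31.
Invoking kalendar weekday, which returns Friday.
Calling unitron translate on v='42', u_from='K', u_to='F': -38407/100.
I run kalendar yearhop on n='4', giving 1859-08-31.
Then unitron translate on v='-76', u_from='h', u_to='cm', which returns ToolError: incompatible units.
Calling kalendar yearhop on n='-1', yielding 1858-08-31.
I try cruncher lessen on x='21', which returns -21.
Calling kalendar yearhop on n='7', giving 1865-08-31.
Then kalendar monthhop on n='26', and see 1867-10-31.
I invoke unitron translate on v='8542', u_from='week', u_to='day', and see 59794.
Using cruncher lessen on x='26', which returns -47.

Answer: 1867-10-31


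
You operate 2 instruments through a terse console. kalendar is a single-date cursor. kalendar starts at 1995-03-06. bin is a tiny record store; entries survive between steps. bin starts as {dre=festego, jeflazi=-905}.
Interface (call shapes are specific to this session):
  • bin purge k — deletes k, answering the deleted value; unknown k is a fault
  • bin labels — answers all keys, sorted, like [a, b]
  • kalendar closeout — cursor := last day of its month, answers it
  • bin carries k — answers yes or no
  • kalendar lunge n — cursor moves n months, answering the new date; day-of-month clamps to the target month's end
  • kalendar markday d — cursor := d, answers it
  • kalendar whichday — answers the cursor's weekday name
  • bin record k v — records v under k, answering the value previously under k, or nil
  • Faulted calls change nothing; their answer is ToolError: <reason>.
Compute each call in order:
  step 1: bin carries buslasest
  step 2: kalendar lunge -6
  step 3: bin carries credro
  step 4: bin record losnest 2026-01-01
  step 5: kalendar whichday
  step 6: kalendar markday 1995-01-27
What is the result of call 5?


Answer: Tuesday

Derivation:
Invoking bin carries(k→buslasest): no.
Then kalendar lunge(n→-6), → 1994-09-06.
Invoking bin carries(k→credro), → no.
Invoking bin record(k→losnest, v→2026-01-01), and get nil.
Calling kalendar whichday, — result: Tuesday.
Now I run kalendar markday(d→1995-01-27), giving 1995-01-27.


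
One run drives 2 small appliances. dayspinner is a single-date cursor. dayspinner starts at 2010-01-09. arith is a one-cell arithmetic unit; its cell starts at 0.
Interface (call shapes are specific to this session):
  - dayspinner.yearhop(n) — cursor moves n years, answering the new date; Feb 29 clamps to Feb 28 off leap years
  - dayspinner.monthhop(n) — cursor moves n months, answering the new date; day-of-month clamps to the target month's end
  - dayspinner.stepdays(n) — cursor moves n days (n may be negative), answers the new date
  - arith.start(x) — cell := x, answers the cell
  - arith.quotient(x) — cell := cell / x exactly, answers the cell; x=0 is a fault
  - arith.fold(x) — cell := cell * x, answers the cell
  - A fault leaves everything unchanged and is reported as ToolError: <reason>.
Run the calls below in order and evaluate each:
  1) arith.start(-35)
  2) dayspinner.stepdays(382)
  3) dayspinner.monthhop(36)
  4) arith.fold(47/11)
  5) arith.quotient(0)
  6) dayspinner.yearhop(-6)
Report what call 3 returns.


Answer: 2014-01-26

Derivation:
Then arith.start on x='-35', giving -35.
I run dayspinner.stepdays on n='382', giving 2011-01-26.
Then dayspinner.monthhop on n='36', and get 2014-01-26.
I use arith.fold on x='47/11', and observe -1645/11.
I call arith.quotient on x='0': ToolError: division by zero.
I call dayspinner.yearhop on n='-6', giving 2008-01-26.


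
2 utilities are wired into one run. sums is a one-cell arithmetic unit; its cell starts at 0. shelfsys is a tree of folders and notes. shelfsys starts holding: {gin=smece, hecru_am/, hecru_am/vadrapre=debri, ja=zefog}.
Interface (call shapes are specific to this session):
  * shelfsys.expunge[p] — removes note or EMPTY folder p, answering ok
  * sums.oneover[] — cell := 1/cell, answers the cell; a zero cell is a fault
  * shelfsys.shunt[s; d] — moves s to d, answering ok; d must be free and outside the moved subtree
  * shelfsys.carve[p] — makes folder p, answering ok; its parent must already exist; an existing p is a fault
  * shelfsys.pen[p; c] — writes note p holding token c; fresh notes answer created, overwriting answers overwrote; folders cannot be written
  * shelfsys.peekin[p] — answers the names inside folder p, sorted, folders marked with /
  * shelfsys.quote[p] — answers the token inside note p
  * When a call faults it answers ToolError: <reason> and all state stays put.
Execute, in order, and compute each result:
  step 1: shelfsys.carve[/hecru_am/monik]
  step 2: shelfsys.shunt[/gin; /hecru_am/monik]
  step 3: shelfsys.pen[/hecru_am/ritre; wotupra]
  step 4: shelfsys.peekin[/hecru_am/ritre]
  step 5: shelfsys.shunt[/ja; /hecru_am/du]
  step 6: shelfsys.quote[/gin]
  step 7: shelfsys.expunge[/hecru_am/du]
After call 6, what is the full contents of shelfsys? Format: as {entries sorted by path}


Answer: {gin=smece, hecru_am/, hecru_am/du=zefog, hecru_am/monik/, hecru_am/ritre=wotupra, hecru_am/vadrapre=debri}

Derivation:
% carve /hecru_am/monik
= ok
% shunt /gin /hecru_am/monik
= ToolError: exists
% pen /hecru_am/ritre wotupra
= created
% peekin /hecru_am/ritre
= ToolError: not a directory
% shunt /ja /hecru_am/du
= ok
% quote /gin
= smece
% expunge /hecru_am/du
= ok


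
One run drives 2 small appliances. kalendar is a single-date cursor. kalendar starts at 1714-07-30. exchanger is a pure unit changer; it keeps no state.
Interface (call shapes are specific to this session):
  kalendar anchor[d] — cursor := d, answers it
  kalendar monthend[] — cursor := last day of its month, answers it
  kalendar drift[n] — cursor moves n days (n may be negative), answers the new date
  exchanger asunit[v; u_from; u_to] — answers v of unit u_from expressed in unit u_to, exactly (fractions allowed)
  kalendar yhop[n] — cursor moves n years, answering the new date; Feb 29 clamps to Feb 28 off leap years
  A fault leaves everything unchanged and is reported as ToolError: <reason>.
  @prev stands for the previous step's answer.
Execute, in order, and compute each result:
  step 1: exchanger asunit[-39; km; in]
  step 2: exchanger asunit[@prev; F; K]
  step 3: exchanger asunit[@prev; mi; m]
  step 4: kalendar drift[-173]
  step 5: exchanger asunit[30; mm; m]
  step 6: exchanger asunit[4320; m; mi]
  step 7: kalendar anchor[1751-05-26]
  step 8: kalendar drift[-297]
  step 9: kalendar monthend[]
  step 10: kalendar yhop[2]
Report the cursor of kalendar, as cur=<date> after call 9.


→ exchanger asunit(v→-39, u_from→km, u_to→in)
← -195000000/127
→ exchanger asunit(v→@prev, u_from→F, u_to→K)
← -19494162191/22860
→ exchanger asunit(v→@prev, u_from→mi, u_to→m)
← -857743136404/625
→ kalendar drift(n→-173)
← 1714-02-07
→ exchanger asunit(v→30, u_from→mm, u_to→m)
← 3/100
→ exchanger asunit(v→4320, u_from→m, u_to→mi)
← 3750/1397
→ kalendar anchor(d→1751-05-26)
← 1751-05-26
→ kalendar drift(n→-297)
← 1750-08-02
→ kalendar monthend()
← 1750-08-31
→ kalendar yhop(n→2)
← 1752-08-31

Answer: cur=1750-08-31
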